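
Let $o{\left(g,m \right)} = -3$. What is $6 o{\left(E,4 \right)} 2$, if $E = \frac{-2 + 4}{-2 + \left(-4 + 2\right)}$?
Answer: $-36$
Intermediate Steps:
$E = - \frac{1}{2}$ ($E = \frac{2}{-2 - 2} = \frac{2}{-4} = 2 \left(- \frac{1}{4}\right) = - \frac{1}{2} \approx -0.5$)
$6 o{\left(E,4 \right)} 2 = 6 \left(-3\right) 2 = \left(-18\right) 2 = -36$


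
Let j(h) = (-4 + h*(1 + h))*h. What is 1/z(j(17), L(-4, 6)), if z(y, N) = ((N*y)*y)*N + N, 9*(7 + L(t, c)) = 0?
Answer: 1/1291539837 ≈ 7.7427e-10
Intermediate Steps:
L(t, c) = -7 (L(t, c) = -7 + (⅑)*0 = -7 + 0 = -7)
j(h) = h*(-4 + h*(1 + h))
z(y, N) = N + N²*y² (z(y, N) = (N*y²)*N + N = N²*y² + N = N + N²*y²)
1/z(j(17), L(-4, 6)) = 1/(-7*(1 - 7*289*(-4 + 17 + 17²)²)) = 1/(-7*(1 - 7*289*(-4 + 17 + 289)²)) = 1/(-7*(1 - 7*(17*302)²)) = 1/(-7*(1 - 7*5134²)) = 1/(-7*(1 - 7*26357956)) = 1/(-7*(1 - 184505692)) = 1/(-7*(-184505691)) = 1/1291539837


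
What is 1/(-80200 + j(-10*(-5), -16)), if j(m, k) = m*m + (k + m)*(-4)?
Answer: -1/77836 ≈ -1.2848e-5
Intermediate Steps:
j(m, k) = m² - 4*k - 4*m (j(m, k) = m² + (-4*k - 4*m) = m² - 4*k - 4*m)
1/(-80200 + j(-10*(-5), -16)) = 1/(-80200 + ((-10*(-5))² - 4*(-16) - (-40)*(-5))) = 1/(-80200 + (50² + 64 - 4*50)) = 1/(-80200 + (2500 + 64 - 200)) = 1/(-80200 + 2364) = 1/(-77836) = -1/77836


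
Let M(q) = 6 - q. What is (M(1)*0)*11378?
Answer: 0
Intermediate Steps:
(M(1)*0)*11378 = ((6 - 1*1)*0)*11378 = ((6 - 1)*0)*11378 = (5*0)*11378 = 0*11378 = 0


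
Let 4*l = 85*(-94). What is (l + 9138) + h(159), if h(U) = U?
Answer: 14599/2 ≈ 7299.5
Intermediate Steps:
l = -3995/2 (l = (85*(-94))/4 = (1/4)*(-7990) = -3995/2 ≈ -1997.5)
(l + 9138) + h(159) = (-3995/2 + 9138) + 159 = 14281/2 + 159 = 14599/2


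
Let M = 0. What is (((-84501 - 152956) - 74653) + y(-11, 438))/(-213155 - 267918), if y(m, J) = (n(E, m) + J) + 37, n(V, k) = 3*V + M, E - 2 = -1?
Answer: 311632/481073 ≈ 0.64779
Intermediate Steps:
E = 1 (E = 2 - 1 = 1)
n(V, k) = 3*V (n(V, k) = 3*V + 0 = 3*V)
y(m, J) = 40 + J (y(m, J) = (3*1 + J) + 37 = (3 + J) + 37 = 40 + J)
(((-84501 - 152956) - 74653) + y(-11, 438))/(-213155 - 267918) = (((-84501 - 152956) - 74653) + (40 + 438))/(-213155 - 267918) = ((-237457 - 74653) + 478)/(-481073) = (-312110 + 478)*(-1/481073) = -311632*(-1/481073) = 311632/481073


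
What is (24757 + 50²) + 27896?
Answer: 55153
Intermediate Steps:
(24757 + 50²) + 27896 = (24757 + 2500) + 27896 = 27257 + 27896 = 55153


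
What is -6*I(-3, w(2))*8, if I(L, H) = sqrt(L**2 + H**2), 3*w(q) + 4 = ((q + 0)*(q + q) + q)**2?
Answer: -48*sqrt(1033) ≈ -1542.7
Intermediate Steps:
w(q) = -4/3 + (q + 2*q**2)**2/3 (w(q) = -4/3 + ((q + 0)*(q + q) + q)**2/3 = -4/3 + (q*(2*q) + q)**2/3 = -4/3 + (2*q**2 + q)**2/3 = -4/3 + (q + 2*q**2)**2/3)
I(L, H) = sqrt(H**2 + L**2)
-6*I(-3, w(2))*8 = -6*sqrt((-4/3 + (1/3)*2**2*(1 + 2*2)**2)**2 + (-3)**2)*8 = -6*sqrt((-4/3 + (1/3)*4*(1 + 4)**2)**2 + 9)*8 = -6*sqrt((-4/3 + (1/3)*4*5**2)**2 + 9)*8 = -6*sqrt((-4/3 + (1/3)*4*25)**2 + 9)*8 = -6*sqrt((-4/3 + 100/3)**2 + 9)*8 = -6*sqrt(32**2 + 9)*8 = -6*sqrt(1024 + 9)*8 = -6*sqrt(1033)*8 = -48*sqrt(1033)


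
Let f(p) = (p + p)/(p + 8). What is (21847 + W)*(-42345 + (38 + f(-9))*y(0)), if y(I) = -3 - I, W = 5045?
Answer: -1143259596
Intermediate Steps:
f(p) = 2*p/(8 + p) (f(p) = (2*p)/(8 + p) = 2*p/(8 + p))
(21847 + W)*(-42345 + (38 + f(-9))*y(0)) = (21847 + 5045)*(-42345 + (38 + 2*(-9)/(8 - 9))*(-3 - 1*0)) = 26892*(-42345 + (38 + 2*(-9)/(-1))*(-3 + 0)) = 26892*(-42345 + (38 + 2*(-9)*(-1))*(-3)) = 26892*(-42345 + (38 + 18)*(-3)) = 26892*(-42345 + 56*(-3)) = 26892*(-42345 - 168) = 26892*(-42513) = -1143259596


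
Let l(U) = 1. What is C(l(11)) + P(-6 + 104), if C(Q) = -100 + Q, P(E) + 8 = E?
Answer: -9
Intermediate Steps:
P(E) = -8 + E
C(l(11)) + P(-6 + 104) = (-100 + 1) + (-8 + (-6 + 104)) = -99 + (-8 + 98) = -99 + 90 = -9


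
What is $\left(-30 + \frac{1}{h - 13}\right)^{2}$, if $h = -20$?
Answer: $\frac{982081}{1089} \approx 901.82$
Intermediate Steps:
$\left(-30 + \frac{1}{h - 13}\right)^{2} = \left(-30 + \frac{1}{-20 - 13}\right)^{2} = \left(-30 + \frac{1}{-33}\right)^{2} = \left(-30 - \frac{1}{33}\right)^{2} = \left(- \frac{991}{33}\right)^{2} = \frac{982081}{1089}$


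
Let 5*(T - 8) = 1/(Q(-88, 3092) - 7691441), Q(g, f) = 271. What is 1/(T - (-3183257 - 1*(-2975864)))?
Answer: 38455850/7975781745849 ≈ 4.8216e-6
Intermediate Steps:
T = 307646799/38455850 (T = 8 + 1/(5*(271 - 7691441)) = 8 + (⅕)/(-7691170) = 8 + (⅕)*(-1/7691170) = 8 - 1/38455850 = 307646799/38455850 ≈ 8.0000)
1/(T - (-3183257 - 1*(-2975864))) = 1/(307646799/38455850 - (-3183257 - 1*(-2975864))) = 1/(307646799/38455850 - (-3183257 + 2975864)) = 1/(307646799/38455850 - 1*(-207393)) = 1/(307646799/38455850 + 207393) = 1/(7975781745849/38455850) = 38455850/7975781745849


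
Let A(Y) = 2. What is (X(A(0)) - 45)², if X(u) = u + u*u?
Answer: 1521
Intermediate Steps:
X(u) = u + u²
(X(A(0)) - 45)² = (2*(1 + 2) - 45)² = (2*3 - 45)² = (6 - 45)² = (-39)² = 1521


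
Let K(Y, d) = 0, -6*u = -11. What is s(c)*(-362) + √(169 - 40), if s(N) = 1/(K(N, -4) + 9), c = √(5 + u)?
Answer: -362/9 + √129 ≈ -28.864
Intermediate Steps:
u = 11/6 (u = -⅙*(-11) = 11/6 ≈ 1.8333)
c = √246/6 (c = √(5 + 11/6) = √(41/6) = √246/6 ≈ 2.6141)
s(N) = ⅑ (s(N) = 1/(0 + 9) = 1/9 = ⅑)
s(c)*(-362) + √(169 - 40) = (⅑)*(-362) + √(169 - 40) = -362/9 + √129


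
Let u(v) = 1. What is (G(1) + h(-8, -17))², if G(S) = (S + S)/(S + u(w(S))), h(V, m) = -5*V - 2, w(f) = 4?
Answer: 1521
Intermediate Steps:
h(V, m) = -2 - 5*V
G(S) = 2*S/(1 + S) (G(S) = (S + S)/(S + 1) = (2*S)/(1 + S) = 2*S/(1 + S))
(G(1) + h(-8, -17))² = (2*1/(1 + 1) + (-2 - 5*(-8)))² = (2*1/2 + (-2 + 40))² = (2*1*(½) + 38)² = (1 + 38)² = 39² = 1521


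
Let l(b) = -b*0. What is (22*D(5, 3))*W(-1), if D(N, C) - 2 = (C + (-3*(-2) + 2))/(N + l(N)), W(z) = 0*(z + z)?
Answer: 0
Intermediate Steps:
W(z) = 0 (W(z) = 0*(2*z) = 0)
l(b) = 0
D(N, C) = 2 + (8 + C)/N (D(N, C) = 2 + (C + (-3*(-2) + 2))/(N + 0) = 2 + (C + (6 + 2))/N = 2 + (C + 8)/N = 2 + (8 + C)/N)
(22*D(5, 3))*W(-1) = (22*((8 + 3 + 2*5)/5))*0 = (22*((8 + 3 + 10)/5))*0 = (22*((1/5)*21))*0 = (22*(21/5))*0 = (462/5)*0 = 0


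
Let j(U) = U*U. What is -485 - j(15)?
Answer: -710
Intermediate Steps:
j(U) = U²
-485 - j(15) = -485 - 1*15² = -485 - 1*225 = -485 - 225 = -710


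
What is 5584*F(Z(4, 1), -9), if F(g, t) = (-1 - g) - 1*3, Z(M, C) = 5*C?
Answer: -50256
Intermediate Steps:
F(g, t) = -4 - g (F(g, t) = (-1 - g) - 3 = -4 - g)
5584*F(Z(4, 1), -9) = 5584*(-4 - 5) = 5584*(-9) = -50256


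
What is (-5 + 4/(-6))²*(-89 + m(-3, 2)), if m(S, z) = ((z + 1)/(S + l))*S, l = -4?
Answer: -177446/63 ≈ -2816.6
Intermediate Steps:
m(S, z) = S*(1 + z)/(-4 + S) (m(S, z) = ((z + 1)/(S - 4))*S = ((1 + z)/(-4 + S))*S = S*(1 + z)/(-4 + S))
(-5 + 4/(-6))²*(-89 + m(-3, 2)) = (-5 + 4/(-6))²*(-89 - 3*(1 + 2)/(-4 - 3)) = (-5 + 4*(-⅙))²*(-89 - 3*3/(-7)) = (-5 - ⅔)²*(-89 - 3*(-⅐)*3) = (-17/3)²*(-89 + 9/7) = (289/9)*(-614/7) = -177446/63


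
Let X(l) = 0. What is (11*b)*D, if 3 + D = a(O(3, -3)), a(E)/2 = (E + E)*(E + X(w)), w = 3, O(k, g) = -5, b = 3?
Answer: 3201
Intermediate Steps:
a(E) = 4*E² (a(E) = 2*((E + E)*(E + 0)) = 2*((2*E)*E) = 2*(2*E²) = 4*E²)
D = 97 (D = -3 + 4*(-5)² = -3 + 4*25 = -3 + 100 = 97)
(11*b)*D = (11*3)*97 = 33*97 = 3201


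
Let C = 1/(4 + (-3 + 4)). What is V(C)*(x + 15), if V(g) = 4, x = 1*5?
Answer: 80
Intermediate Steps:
x = 5
C = ⅕ (C = 1/(4 + 1) = 1/5 = ⅕ ≈ 0.20000)
V(C)*(x + 15) = 4*(5 + 15) = 4*20 = 80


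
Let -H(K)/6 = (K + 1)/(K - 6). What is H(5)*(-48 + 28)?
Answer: -720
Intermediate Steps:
H(K) = -6*(1 + K)/(-6 + K) (H(K) = -6*(K + 1)/(K - 6) = -6*(1 + K)/(-6 + K))
H(5)*(-48 + 28) = (6*(-1 - 1*5)/(-6 + 5))*(-48 + 28) = (6*(-1 - 5)/(-1))*(-20) = (6*(-1)*(-6))*(-20) = 36*(-20) = -720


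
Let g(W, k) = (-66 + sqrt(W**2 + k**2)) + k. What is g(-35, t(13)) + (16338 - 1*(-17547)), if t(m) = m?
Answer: 33832 + sqrt(1394) ≈ 33869.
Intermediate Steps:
g(W, k) = -66 + k + sqrt(W**2 + k**2)
g(-35, t(13)) + (16338 - 1*(-17547)) = (-66 + 13 + sqrt((-35)**2 + 13**2)) + (16338 - 1*(-17547)) = (-66 + 13 + sqrt(1225 + 169)) + (16338 + 17547) = (-66 + 13 + sqrt(1394)) + 33885 = (-53 + sqrt(1394)) + 33885 = 33832 + sqrt(1394)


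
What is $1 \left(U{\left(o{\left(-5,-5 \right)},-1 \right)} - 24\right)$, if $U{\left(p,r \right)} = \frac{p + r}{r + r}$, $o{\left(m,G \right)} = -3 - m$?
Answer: $- \frac{49}{2} \approx -24.5$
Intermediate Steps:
$U{\left(p,r \right)} = \frac{p + r}{2 r}$
$1 \left(U{\left(o{\left(-5,-5 \right)},-1 \right)} - 24\right) = 1 \left(\frac{\left(-3 - -5\right) - 1}{2 \left(-1\right)} - 24\right) = 1 \left(\frac{1}{2} \left(-1\right) \left(\left(-3 + 5\right) - 1\right) - 24\right) = 1 \left(\frac{1}{2} \left(-1\right) \left(2 - 1\right) - 24\right) = 1 \left(\frac{1}{2} \left(-1\right) 1 - 24\right) = 1 \left(- \frac{1}{2} - 24\right) = 1 \left(- \frac{49}{2}\right) = - \frac{49}{2}$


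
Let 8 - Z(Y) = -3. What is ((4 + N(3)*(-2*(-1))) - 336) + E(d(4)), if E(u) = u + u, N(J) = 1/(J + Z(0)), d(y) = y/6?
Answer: -6941/21 ≈ -330.52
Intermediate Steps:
Z(Y) = 11 (Z(Y) = 8 - 1*(-3) = 8 + 3 = 11)
d(y) = y/6 (d(y) = y*(1/6) = y/6)
N(J) = 1/(11 + J) (N(J) = 1/(J + 11) = 1/(11 + J))
E(u) = 2*u
((4 + N(3)*(-2*(-1))) - 336) + E(d(4)) = ((4 + (-2*(-1))/(11 + 3)) - 336) + 2*((1/6)*4) = ((4 + 2/14) - 336) + 2*(2/3) = ((4 + (1/14)*2) - 336) + 4/3 = ((4 + 1/7) - 336) + 4/3 = (29/7 - 336) + 4/3 = -2323/7 + 4/3 = -6941/21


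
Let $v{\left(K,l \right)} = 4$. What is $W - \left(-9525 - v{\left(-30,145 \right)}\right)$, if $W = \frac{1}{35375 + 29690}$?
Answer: $\frac{620004386}{65065} \approx 9529.0$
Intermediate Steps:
$W = \frac{1}{65065} \approx 1.5369 \cdot 10^{-5}$
$W - \left(-9525 - v{\left(-30,145 \right)}\right) = \frac{1}{65065} - \left(-9525 - 4\right) = \frac{1}{65065} - -9529 = \frac{1}{65065} + 9529 = \frac{620004386}{65065}$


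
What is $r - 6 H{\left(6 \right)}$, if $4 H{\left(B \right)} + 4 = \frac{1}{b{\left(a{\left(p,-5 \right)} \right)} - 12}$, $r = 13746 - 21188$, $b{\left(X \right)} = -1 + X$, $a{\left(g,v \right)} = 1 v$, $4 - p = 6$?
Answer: $- \frac{89231}{12} \approx -7435.9$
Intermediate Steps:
$p = -2$ ($p = 4 - 6 = -2$)
$a{\left(g,v \right)} = v$
$r = -7442$ ($r = 13746 - 21188 = -7442$)
$H{\left(B \right)} = - \frac{73}{72}$ ($H{\left(B \right)} = -1 + \frac{1}{4 \left(\left(-1 - 5\right) - 12\right)} = -1 + \frac{1}{4 \left(-6 - 12\right)} = -1 + \frac{1}{4 \left(-18\right)} = -1 + \frac{1}{4} \left(- \frac{1}{18}\right) = -1 - \frac{1}{72} = - \frac{73}{72}$)
$r - 6 H{\left(6 \right)} = -7442 - 6 \left(- \frac{73}{72}\right) = -7442 - - \frac{73}{12} = -7442 + \frac{73}{12} = - \frac{89231}{12}$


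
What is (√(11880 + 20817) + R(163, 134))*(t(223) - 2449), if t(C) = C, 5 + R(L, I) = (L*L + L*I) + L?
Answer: -108114594 - 6678*√3633 ≈ -1.0852e+8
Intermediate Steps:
R(L, I) = -5 + L + L² + I*L (R(L, I) = -5 + ((L*L + L*I) + L) = -5 + ((L² + I*L) + L) = -5 + (L + L² + I*L) = -5 + L + L² + I*L)
(√(11880 + 20817) + R(163, 134))*(t(223) - 2449) = (√(11880 + 20817) + (-5 + 163 + 163² + 134*163))*(223 - 2449) = (√32697 + (-5 + 163 + 26569 + 21842))*(-2226) = (3*√3633 + 48569)*(-2226) = (48569 + 3*√3633)*(-2226) = -108114594 - 6678*√3633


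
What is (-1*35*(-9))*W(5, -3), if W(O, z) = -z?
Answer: 945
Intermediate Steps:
(-1*35*(-9))*W(5, -3) = (-1*35*(-9))*(-1*(-3)) = -35*(-9)*3 = 315*3 = 945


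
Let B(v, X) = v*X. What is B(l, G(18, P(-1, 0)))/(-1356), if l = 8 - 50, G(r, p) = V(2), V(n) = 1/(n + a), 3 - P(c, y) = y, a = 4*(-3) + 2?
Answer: -7/1808 ≈ -0.0038717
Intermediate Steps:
a = -10 (a = -12 + 2 = -10)
P(c, y) = 3 - y
V(n) = 1/(-10 + n) (V(n) = 1/(n - 10) = 1/(-10 + n))
G(r, p) = -1/8 (G(r, p) = 1/(-10 + 2) = 1/(-8) = -1/8)
l = -42
B(v, X) = X*v
B(l, G(18, P(-1, 0)))/(-1356) = -1/8*(-42)/(-1356) = (21/4)*(-1/1356) = -7/1808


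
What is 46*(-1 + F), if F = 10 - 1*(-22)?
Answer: 1426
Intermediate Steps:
F = 32 (F = 10 + 22 = 32)
46*(-1 + F) = 46*(-1 + 32) = 46*31 = 1426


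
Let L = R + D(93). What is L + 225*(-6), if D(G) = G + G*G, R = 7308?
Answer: 14700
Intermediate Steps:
D(G) = G + G**2
L = 16050 (L = 7308 + 93*(1 + 93) = 7308 + 93*94 = 7308 + 8742 = 16050)
L + 225*(-6) = 16050 + 225*(-6) = 16050 - 1350 = 14700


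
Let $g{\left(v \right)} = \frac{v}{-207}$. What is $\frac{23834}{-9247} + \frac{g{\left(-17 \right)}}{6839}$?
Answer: $- \frac{4820141869}{1870104033} \approx -2.5775$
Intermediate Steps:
$g{\left(v \right)} = - \frac{v}{207}$ ($g{\left(v \right)} = v \left(- \frac{1}{207}\right) = - \frac{v}{207}$)
$\frac{23834}{-9247} + \frac{g{\left(-17 \right)}}{6839} = \frac{23834}{-9247} + \frac{\left(- \frac{1}{207}\right) \left(-17\right)}{6839} = 23834 \left(- \frac{1}{9247}\right) + \frac{17}{207} \cdot \frac{1}{6839} = - \frac{23834}{9247} + \frac{17}{1415673} = - \frac{4820141869}{1870104033}$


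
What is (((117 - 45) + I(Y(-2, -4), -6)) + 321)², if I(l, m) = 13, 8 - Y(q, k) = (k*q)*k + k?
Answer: 164836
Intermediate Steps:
Y(q, k) = 8 - k - q*k² (Y(q, k) = 8 - ((k*q)*k + k) = 8 - (q*k² + k) = 8 - (k + q*k²) = 8 + (-k - q*k²) = 8 - k - q*k²)
(((117 - 45) + I(Y(-2, -4), -6)) + 321)² = (((117 - 45) + 13) + 321)² = ((72 + 13) + 321)² = (85 + 321)² = 406² = 164836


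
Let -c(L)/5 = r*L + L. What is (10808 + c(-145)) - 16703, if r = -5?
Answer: -8795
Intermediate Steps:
c(L) = 20*L (c(L) = -5*(-5*L + L) = -(-20)*L = 20*L)
(10808 + c(-145)) - 16703 = (10808 + 20*(-145)) - 16703 = (10808 - 2900) - 16703 = 7908 - 16703 = -8795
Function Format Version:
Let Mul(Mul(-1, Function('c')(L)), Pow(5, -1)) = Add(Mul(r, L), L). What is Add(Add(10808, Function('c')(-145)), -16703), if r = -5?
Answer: -8795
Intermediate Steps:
Function('c')(L) = Mul(20, L) (Function('c')(L) = Mul(-5, Add(Mul(-5, L), L)) = Mul(-5, Mul(-4, L)) = Mul(20, L))
Add(Add(10808, Function('c')(-145)), -16703) = Add(Add(10808, Mul(20, -145)), -16703) = Add(Add(10808, -2900), -16703) = Add(7908, -16703) = -8795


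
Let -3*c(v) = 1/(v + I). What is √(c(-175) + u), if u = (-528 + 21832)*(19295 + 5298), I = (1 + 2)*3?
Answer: 7*√2651766432114/498 ≈ 22890.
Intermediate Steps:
I = 9 (I = 3*3 = 9)
u = 523929272 (u = 21304*24593 = 523929272)
c(v) = -1/(3*(9 + v)) (c(v) = -1/(3*(v + 9)) = -1/(3*(9 + v)))
√(c(-175) + u) = √(-1/(27 + 3*(-175)) + 523929272) = √(-1/(27 - 525) + 523929272) = √(-1/(-498) + 523929272) = √(-1*(-1/498) + 523929272) = √(1/498 + 523929272) = √(260916777457/498) = 7*√2651766432114/498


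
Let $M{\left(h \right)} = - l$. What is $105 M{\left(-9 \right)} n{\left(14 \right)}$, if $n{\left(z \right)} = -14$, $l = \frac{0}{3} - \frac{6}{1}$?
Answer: $-8820$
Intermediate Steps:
$l = -6$ ($l = 0 \cdot \frac{1}{3} - 6 = 0 - 6 = -6$)
$M{\left(h \right)} = 6$ ($M{\left(h \right)} = \left(-1\right) \left(-6\right) = 6$)
$105 M{\left(-9 \right)} n{\left(14 \right)} = 105 \cdot 6 \left(-14\right) = 630 \left(-14\right) = -8820$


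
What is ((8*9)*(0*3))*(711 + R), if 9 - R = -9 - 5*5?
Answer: 0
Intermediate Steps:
R = 43 (R = 9 - (-9 - 5*5) = 9 - (-9 - 25) = 9 - 1*(-34) = 9 + 34 = 43)
((8*9)*(0*3))*(711 + R) = ((8*9)*(0*3))*(711 + 43) = (72*0)*754 = 0*754 = 0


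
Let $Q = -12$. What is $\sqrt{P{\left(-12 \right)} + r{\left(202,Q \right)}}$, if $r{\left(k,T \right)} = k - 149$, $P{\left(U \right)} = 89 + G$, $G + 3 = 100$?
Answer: $\sqrt{239} \approx 15.46$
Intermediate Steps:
$G = 97$ ($G = -3 + 100 = 97$)
$P{\left(U \right)} = 186$ ($P{\left(U \right)} = 89 + 97 = 186$)
$r{\left(k,T \right)} = -149 + k$
$\sqrt{P{\left(-12 \right)} + r{\left(202,Q \right)}} = \sqrt{186 + \left(-149 + 202\right)} = \sqrt{186 + 53} = \sqrt{239}$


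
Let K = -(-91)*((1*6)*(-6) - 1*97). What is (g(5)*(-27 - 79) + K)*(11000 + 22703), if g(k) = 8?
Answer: -436487553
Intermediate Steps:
K = -12103 (K = -(-91)*(6*(-6) - 97) = -(-91)*(-36 - 97) = -(-91)*(-133) = -91*133 = -12103)
(g(5)*(-27 - 79) + K)*(11000 + 22703) = (8*(-27 - 79) - 12103)*(11000 + 22703) = (8*(-106) - 12103)*33703 = (-848 - 12103)*33703 = -12951*33703 = -436487553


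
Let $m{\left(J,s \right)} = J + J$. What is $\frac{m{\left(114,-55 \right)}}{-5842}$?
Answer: $- \frac{114}{2921} \approx -0.039028$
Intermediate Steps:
$m{\left(J,s \right)} = 2 J$
$\frac{m{\left(114,-55 \right)}}{-5842} = \frac{2 \cdot 114}{-5842} = 228 \left(- \frac{1}{5842}\right) = - \frac{114}{2921}$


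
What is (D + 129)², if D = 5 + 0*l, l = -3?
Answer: 17956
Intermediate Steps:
D = 5 (D = 5 + 0*(-3) = 5 + 0 = 5)
(D + 129)² = (5 + 129)² = 134² = 17956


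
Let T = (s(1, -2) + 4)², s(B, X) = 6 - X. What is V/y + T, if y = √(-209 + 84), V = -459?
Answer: 144 + 459*I*√5/25 ≈ 144.0 + 41.054*I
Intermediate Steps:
T = 144 (T = ((6 - 1*(-2)) + 4)² = ((6 + 2) + 4)² = (8 + 4)² = 12² = 144)
y = 5*I*√5 (y = √(-125) = 5*I*√5 ≈ 11.18*I)
V/y + T = -459*(-I*√5/25) + 144 = -(-459)*I*√5/25 + 144 = 459*I*√5/25 + 144 = 144 + 459*I*√5/25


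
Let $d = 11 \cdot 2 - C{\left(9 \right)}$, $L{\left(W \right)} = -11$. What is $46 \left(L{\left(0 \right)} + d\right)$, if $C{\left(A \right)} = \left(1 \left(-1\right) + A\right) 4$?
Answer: $-966$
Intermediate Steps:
$C{\left(A \right)} = -4 + 4 A$ ($C{\left(A \right)} = \left(-1 + A\right) 4 = -4 + 4 A$)
$d = -10$ ($d = 11 \cdot 2 - \left(-4 + 4 \cdot 9\right) = 22 - \left(-4 + 36\right) = 22 - 32 = -10$)
$46 \left(L{\left(0 \right)} + d\right) = 46 \left(-11 - 10\right) = 46 \left(-21\right) = -966$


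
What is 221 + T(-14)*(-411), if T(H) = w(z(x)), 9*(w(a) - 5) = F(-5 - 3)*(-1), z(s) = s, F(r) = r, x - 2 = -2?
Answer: -6598/3 ≈ -2199.3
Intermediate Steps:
x = 0 (x = 2 - 2 = 0)
w(a) = 53/9 (w(a) = 5 + ((-5 - 3)*(-1))/9 = 5 + (-8*(-1))/9 = 5 + (1/9)*8 = 5 + 8/9 = 53/9)
T(H) = 53/9
221 + T(-14)*(-411) = 221 + (53/9)*(-411) = 221 - 7261/3 = -6598/3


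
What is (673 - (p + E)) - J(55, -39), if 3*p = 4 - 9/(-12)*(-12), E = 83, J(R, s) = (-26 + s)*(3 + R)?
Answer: 13085/3 ≈ 4361.7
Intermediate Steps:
p = -5/3 (p = (4 - 9/(-12)*(-12))/3 = (4 - 9*(-1/12)*(-12))/3 = (4 + (3/4)*(-12))/3 = (4 - 9)/3 = (1/3)*(-5) = -5/3 ≈ -1.6667)
(673 - (p + E)) - J(55, -39) = (673 - (-5/3 + 83)) - (-78 - 26*55 + 3*(-39) + 55*(-39)) = (673 - 1*244/3) - (-78 - 1430 - 117 - 2145) = (673 - 244/3) - 1*(-3770) = 1775/3 + 3770 = 13085/3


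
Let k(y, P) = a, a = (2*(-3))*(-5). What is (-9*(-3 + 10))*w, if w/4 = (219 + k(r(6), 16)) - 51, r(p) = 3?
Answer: -49896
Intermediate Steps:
a = 30 (a = -6*(-5) = 30)
k(y, P) = 30
w = 792 (w = 4*((219 + 30) - 51) = 4*(249 - 51) = 4*198 = 792)
(-9*(-3 + 10))*w = -9*(-3 + 10)*792 = -9*7*792 = -63*792 = -49896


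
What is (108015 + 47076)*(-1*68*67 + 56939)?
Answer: 8124131853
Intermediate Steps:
(108015 + 47076)*(-1*68*67 + 56939) = 155091*(-68*67 + 56939) = 155091*(-4556 + 56939) = 155091*52383 = 8124131853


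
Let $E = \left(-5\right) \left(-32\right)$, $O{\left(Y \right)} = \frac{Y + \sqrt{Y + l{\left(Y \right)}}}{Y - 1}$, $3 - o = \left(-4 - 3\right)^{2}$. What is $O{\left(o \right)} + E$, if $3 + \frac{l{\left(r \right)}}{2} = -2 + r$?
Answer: $\frac{7566}{47} - \frac{2 i \sqrt{37}}{47} \approx 160.98 - 0.25884 i$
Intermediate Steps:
$l{\left(r \right)} = -10 + 2 r$ ($l{\left(r \right)} = -6 + 2 \left(-2 + r\right) = -6 + \left(-4 + 2 r\right) = -10 + 2 r$)
$o = -46$ ($o = 3 - \left(-4 - 3\right)^{2} = 3 - \left(-7\right)^{2} = 3 - 49 = -46$)
$O{\left(Y \right)} = \frac{Y + \sqrt{-10 + 3 Y}}{-1 + Y}$ ($O{\left(Y \right)} = \frac{Y + \sqrt{Y + \left(-10 + 2 Y\right)}}{Y - 1} = \frac{Y + \sqrt{-10 + 3 Y}}{-1 + Y}$)
$E = 160$
$O{\left(o \right)} + E = \frac{-46 + \sqrt{-10 + 3 \left(-46\right)}}{-1 - 46} + 160 = \frac{-46 + \sqrt{-10 - 138}}{-47} + 160 = - \frac{-46 + \sqrt{-148}}{47} + 160 = - \frac{-46 + 2 i \sqrt{37}}{47} + 160 = \left(\frac{46}{47} - \frac{2 i \sqrt{37}}{47}\right) + 160 = \frac{7566}{47} - \frac{2 i \sqrt{37}}{47}$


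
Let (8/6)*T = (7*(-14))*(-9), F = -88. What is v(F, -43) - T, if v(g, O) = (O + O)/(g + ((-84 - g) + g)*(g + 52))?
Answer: -971125/1468 ≈ -661.53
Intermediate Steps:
v(g, O) = 2*O/(-4368 - 83*g) (v(g, O) = (2*O)/(g - 84*(52 + g)) = (2*O)/(g + (-4368 - 84*g)) = (2*O)/(-4368 - 83*g) = 2*O/(-4368 - 83*g))
T = 1323/2 (T = 3*((7*(-14))*(-9))/4 = 3*(-98*(-9))/4 = (¾)*882 = 1323/2 ≈ 661.50)
v(F, -43) - T = -2*(-43)/(4368 + 83*(-88)) - 1*1323/2 = -2*(-43)/(4368 - 7304) - 1323/2 = -2*(-43)/(-2936) - 1323/2 = -2*(-43)*(-1/2936) - 1323/2 = -43/1468 - 1323/2 = -971125/1468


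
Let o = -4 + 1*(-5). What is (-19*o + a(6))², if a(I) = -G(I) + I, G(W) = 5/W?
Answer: 1117249/36 ≈ 31035.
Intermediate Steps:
o = -9 (o = -4 - 5 = -9)
a(I) = I - 5/I (a(I) = -5/I + I = I - 5/I)
(-19*o + a(6))² = (-19*(-9) + (6 - 5/6))² = (171 + (6 - 5*⅙))² = (171 + (6 - ⅚))² = (171 + 31/6)² = (1057/6)² = 1117249/36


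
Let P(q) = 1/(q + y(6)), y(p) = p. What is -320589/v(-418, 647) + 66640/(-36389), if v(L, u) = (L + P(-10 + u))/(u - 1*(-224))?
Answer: 2177837243374231/3260126899 ≈ 6.6802e+5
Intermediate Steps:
P(q) = 1/(6 + q) (P(q) = 1/(q + 6) = 1/(6 + q))
v(L, u) = (L + 1/(-4 + u))/(224 + u) (v(L, u) = (L + 1/(6 + (-10 + u)))/(u - 1*(-224)) = (L + 1/(-4 + u))/(u + 224) = (L + 1/(-4 + u))/(224 + u))
-320589/v(-418, 647) + 66640/(-36389) = -320589*(-4 + 647)*(224 + 647)/(1 - 418*(-4 + 647)) + 66640/(-36389) = -320589*560053/(1 - 418*643) + 66640*(-1/36389) = -320589*560053/(1 - 268774) - 66640/36389 = -320589/((1/643)*(1/871)*(-268773)) - 66640/36389 = -320589/(-268773/560053) - 66640/36389 = -320589*(-560053/268773) - 66640/36389 = 59848943739/89591 - 66640/36389 = 2177837243374231/3260126899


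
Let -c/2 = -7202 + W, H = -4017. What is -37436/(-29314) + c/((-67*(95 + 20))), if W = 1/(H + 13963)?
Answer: -332679949917/561611756005 ≈ -0.59237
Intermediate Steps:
W = 1/9946 (W = 1/(-4017 + 13963) = 1/9946 ≈ 0.00010054)
c = 71631091/4973 (c = -2*(-7202 + 1/9946) = -2*(-71631091/9946) = 71631091/4973 ≈ 14404.)
-37436/(-29314) + c/((-67*(95 + 20))) = -37436/(-29314) + 71631091/(4973*((-67*(95 + 20)))) = -37436*(-1/29314) + 71631091/(4973*((-67*115))) = 18718/14657 + (71631091/4973)/(-7705) = 18718/14657 + (71631091/4973)*(-1/7705) = 18718/14657 - 71631091/38316965 = -332679949917/561611756005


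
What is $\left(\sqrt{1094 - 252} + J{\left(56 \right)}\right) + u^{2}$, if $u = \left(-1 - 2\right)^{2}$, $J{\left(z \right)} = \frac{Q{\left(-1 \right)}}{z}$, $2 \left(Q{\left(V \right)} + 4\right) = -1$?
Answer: $\frac{9063}{112} + \sqrt{842} \approx 109.94$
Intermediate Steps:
$Q{\left(V \right)} = - \frac{9}{2}$ ($Q{\left(V \right)} = -4 + \frac{1}{2} \left(-1\right) = -4 - \frac{1}{2} = - \frac{9}{2}$)
$J{\left(z \right)} = - \frac{9}{2 z}$
$u = 9$ ($u = \left(-3\right)^{2} = 9$)
$\left(\sqrt{1094 - 252} + J{\left(56 \right)}\right) + u^{2} = \left(\sqrt{1094 - 252} - \frac{9}{2 \cdot 56}\right) + 9^{2} = \left(\sqrt{842} - \frac{9}{112}\right) + 81 = \left(- \frac{9}{112} + \sqrt{842}\right) + 81 = \frac{9063}{112} + \sqrt{842}$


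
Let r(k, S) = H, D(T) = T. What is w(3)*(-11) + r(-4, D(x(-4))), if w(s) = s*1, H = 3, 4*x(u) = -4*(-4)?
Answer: -30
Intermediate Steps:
x(u) = 4 (x(u) = (-4*(-4))/4 = (¼)*16 = 4)
w(s) = s
r(k, S) = 3
w(3)*(-11) + r(-4, D(x(-4))) = 3*(-11) + 3 = -33 + 3 = -30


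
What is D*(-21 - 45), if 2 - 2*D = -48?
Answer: -1650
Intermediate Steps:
D = 25 (D = 1 - ½*(-48) = 1 + 24 = 25)
D*(-21 - 45) = 25*(-21 - 45) = 25*(-66) = -1650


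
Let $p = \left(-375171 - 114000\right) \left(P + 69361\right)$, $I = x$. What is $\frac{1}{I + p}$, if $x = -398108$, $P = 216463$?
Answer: $- \frac{1}{139817210012} \approx -7.1522 \cdot 10^{-12}$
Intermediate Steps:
$I = -398108$
$p = -139816811904$ ($p = \left(-375171 - 114000\right) \left(216463 + 69361\right) = \left(-489171\right) 285824 = -139816811904$)
$\frac{1}{I + p} = \frac{1}{-398108 - 139816811904} = \frac{1}{-139817210012} = - \frac{1}{139817210012}$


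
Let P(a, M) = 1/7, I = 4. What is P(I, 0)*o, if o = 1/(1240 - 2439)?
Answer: -1/8393 ≈ -0.00011915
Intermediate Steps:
P(a, M) = 1/7
o = -1/1199 (o = 1/(-1199) = -1/1199 ≈ -0.00083403)
P(I, 0)*o = (1/7)*(-1/1199) = -1/8393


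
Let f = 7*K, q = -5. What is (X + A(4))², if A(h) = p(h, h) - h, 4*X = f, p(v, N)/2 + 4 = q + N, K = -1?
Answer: 3969/16 ≈ 248.06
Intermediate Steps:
f = -7 (f = 7*(-1) = -7)
p(v, N) = -18 + 2*N (p(v, N) = -8 + 2*(-5 + N) = -8 + (-10 + 2*N) = -18 + 2*N)
X = -7/4 (X = (¼)*(-7) = -7/4 ≈ -1.7500)
A(h) = -18 + h (A(h) = (-18 + 2*h) - h = -18 + h)
(X + A(4))² = (-7/4 + (-18 + 4))² = (-7/4 - 14)² = (-63/4)² = 3969/16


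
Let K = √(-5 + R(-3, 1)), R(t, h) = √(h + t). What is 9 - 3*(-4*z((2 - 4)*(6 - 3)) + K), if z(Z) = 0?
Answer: 9 - 3*√(-5 + I*√2) ≈ 8.0605 - 6.7737*I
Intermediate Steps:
K = √(-5 + I*√2) (K = √(-5 + √(1 - 3)) = √(-5 + √(-2)) = √(-5 + I*√2) ≈ 0.31317 + 2.2579*I)
9 - 3*(-4*z((2 - 4)*(6 - 3)) + K) = 9 - 3*(-4*0 + √(-5 + I*√2)) = 9 - 3*(0 + √(-5 + I*√2)) = 9 - 3*√(-5 + I*√2)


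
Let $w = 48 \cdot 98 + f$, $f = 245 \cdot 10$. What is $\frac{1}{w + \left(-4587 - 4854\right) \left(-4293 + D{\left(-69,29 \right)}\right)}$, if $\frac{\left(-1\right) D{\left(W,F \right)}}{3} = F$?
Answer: $\frac{1}{41358734} \approx 2.4179 \cdot 10^{-8}$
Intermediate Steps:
$D{\left(W,F \right)} = - 3 F$
$f = 2450$
$w = 7154$ ($w = 48 \cdot 98 + 2450 = 4704 + 2450 = 7154$)
$\frac{1}{w + \left(-4587 - 4854\right) \left(-4293 + D{\left(-69,29 \right)}\right)} = \frac{1}{7154 + \left(-4587 - 4854\right) \left(-4293 - 87\right)} = \frac{1}{7154 - 9441 \left(-4293 - 87\right)} = \frac{1}{7154 - -41351580} = \frac{1}{7154 + 41351580} = \frac{1}{41358734}$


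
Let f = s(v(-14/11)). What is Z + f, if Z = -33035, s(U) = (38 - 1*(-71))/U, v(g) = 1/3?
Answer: -32708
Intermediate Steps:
v(g) = 1/3
s(U) = 109/U (s(U) = (38 + 71)/U = 109/U)
f = 327 (f = 109/(1/3) = 109*3 = 327)
Z + f = -33035 + 327 = -32708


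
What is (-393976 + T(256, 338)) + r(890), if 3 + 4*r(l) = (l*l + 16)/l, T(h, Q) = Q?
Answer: -700280917/1780 ≈ -3.9342e+5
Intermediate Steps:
r(l) = -¾ + (16 + l²)/(4*l) (r(l) = -¾ + ((l*l + 16)/l)/4 = -¾ + ((l² + 16)/l)/4 = -¾ + ((16 + l²)/l)/4 = -¾ + (16 + l²)/(4*l))
(-393976 + T(256, 338)) + r(890) = (-393976 + 338) + (¼)*(16 + 890*(-3 + 890))/890 = -393638 + (¼)*(1/890)*(16 + 890*887) = -393638 + (¼)*(1/890)*(16 + 789430) = -393638 + (¼)*(1/890)*789446 = -393638 + 394723/1780 = -700280917/1780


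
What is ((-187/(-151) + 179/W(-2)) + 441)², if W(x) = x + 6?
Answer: 86518927881/364816 ≈ 2.3716e+5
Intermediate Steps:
W(x) = 6 + x
((-187/(-151) + 179/W(-2)) + 441)² = ((-187/(-151) + 179/(6 - 2)) + 441)² = ((-187*(-1/151) + 179/4) + 441)² = ((187/151 + 179*(¼)) + 441)² = ((187/151 + 179/4) + 441)² = (27777/604 + 441)² = (294141/604)² = 86518927881/364816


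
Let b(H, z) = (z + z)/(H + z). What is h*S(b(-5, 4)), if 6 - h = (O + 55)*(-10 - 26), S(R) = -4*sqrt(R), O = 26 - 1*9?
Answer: -20784*I*sqrt(2) ≈ -29393.0*I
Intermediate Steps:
O = 17 (O = 26 - 9 = 17)
b(H, z) = 2*z/(H + z) (b(H, z) = (2*z)/(H + z) = 2*z/(H + z))
h = 2598 (h = 6 - (17 + 55)*(-10 - 26) = 6 - 72*(-36) = 6 - 1*(-2592) = 6 + 2592 = 2598)
h*S(b(-5, 4)) = 2598*(-4*2*I*sqrt(2)) = 2598*(-8*I*sqrt(2)) = -20784*I*sqrt(2)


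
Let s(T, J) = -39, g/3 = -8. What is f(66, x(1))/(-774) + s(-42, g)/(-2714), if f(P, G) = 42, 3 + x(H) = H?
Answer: -13967/350106 ≈ -0.039894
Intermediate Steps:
g = -24 (g = 3*(-8) = -24)
x(H) = -3 + H
f(66, x(1))/(-774) + s(-42, g)/(-2714) = 42/(-774) - 39/(-2714) = 42*(-1/774) - 39*(-1/2714) = -7/129 + 39/2714 = -13967/350106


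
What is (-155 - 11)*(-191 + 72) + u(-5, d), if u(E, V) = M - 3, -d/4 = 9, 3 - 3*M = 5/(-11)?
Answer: 651821/33 ≈ 19752.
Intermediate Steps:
M = 38/33 (M = 1 - 5/(3*(-11)) = 1 - 5*(-1)/(3*11) = 1 - ⅓*(-5/11) = 1 + 5/33 = 38/33 ≈ 1.1515)
d = -36 (d = -4*9 = -36)
u(E, V) = -61/33 (u(E, V) = 38/33 - 3 = -61/33)
(-155 - 11)*(-191 + 72) + u(-5, d) = (-155 - 11)*(-191 + 72) - 61/33 = -166*(-119) - 61/33 = 19754 - 61/33 = 651821/33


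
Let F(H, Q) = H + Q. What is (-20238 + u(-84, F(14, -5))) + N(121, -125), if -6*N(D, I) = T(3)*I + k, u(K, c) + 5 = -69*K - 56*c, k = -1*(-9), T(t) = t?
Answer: -14890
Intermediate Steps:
k = 9
u(K, c) = -5 - 69*K - 56*c (u(K, c) = -5 + (-69*K - 56*c) = -5 - 69*K - 56*c)
N(D, I) = -3/2 - I/2 (N(D, I) = -(3*I + 9)/6 = -(9 + 3*I)/6 = -3/2 - I/2)
(-20238 + u(-84, F(14, -5))) + N(121, -125) = (-20238 + (-5 - 69*(-84) - 56*(14 - 5))) + (-3/2 - 1/2*(-125)) = (-20238 + (-5 + 5796 - 56*9)) + (-3/2 + 125/2) = (-20238 + (-5 + 5796 - 504)) + 61 = (-20238 + 5287) + 61 = -14951 + 61 = -14890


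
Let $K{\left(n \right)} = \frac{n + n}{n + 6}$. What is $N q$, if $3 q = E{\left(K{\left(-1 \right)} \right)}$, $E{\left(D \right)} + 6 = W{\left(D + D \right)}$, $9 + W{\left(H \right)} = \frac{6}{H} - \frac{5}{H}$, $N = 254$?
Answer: $- \frac{8255}{6} \approx -1375.8$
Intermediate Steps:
$W{\left(H \right)} = -9 + \frac{1}{H}$ ($W{\left(H \right)} = -9 + \left(\frac{6}{H} - \frac{5}{H}\right) = -9 + \frac{1}{H}$)
$K{\left(n \right)} = \frac{2 n}{6 + n}$
$E{\left(D \right)} = -15 + \frac{1}{2 D}$ ($E{\left(D \right)} = -6 - \left(9 - \frac{1}{D + D}\right) = -6 - \left(9 - \frac{1}{2 D}\right) = -15 + \frac{1}{2 D}$)
$q = - \frac{65}{12}$ ($q = \frac{-15 + \frac{1}{2 \cdot 2 \left(-1\right) \frac{1}{6 - 1}}}{3} = \frac{-15 + \frac{1}{2 \cdot 2 \left(-1\right) \frac{1}{5}}}{3} = \frac{-15 + \frac{1}{2 \left(- \frac{2}{5}\right)}}{3} = \frac{-15 + \frac{1}{2} \left(- \frac{5}{2}\right)}{3} = \frac{-15 - \frac{5}{4}}{3} = \frac{1}{3} \left(- \frac{65}{4}\right) = - \frac{65}{12} \approx -5.4167$)
$N q = 254 \left(- \frac{65}{12}\right) = - \frac{8255}{6}$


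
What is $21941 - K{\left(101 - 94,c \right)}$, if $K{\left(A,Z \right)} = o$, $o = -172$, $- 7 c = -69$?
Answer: $22113$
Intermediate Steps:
$c = \frac{69}{7}$ ($c = \left(- \frac{1}{7}\right) \left(-69\right) = \frac{69}{7} \approx 9.8571$)
$K{\left(A,Z \right)} = -172$
$21941 - K{\left(101 - 94,c \right)} = 21941 - -172 = 21941 + 172 = 22113$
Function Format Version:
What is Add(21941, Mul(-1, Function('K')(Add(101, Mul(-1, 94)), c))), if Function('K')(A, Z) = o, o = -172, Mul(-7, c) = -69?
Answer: 22113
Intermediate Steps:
c = Rational(69, 7) (c = Mul(Rational(-1, 7), -69) = Rational(69, 7) ≈ 9.8571)
Function('K')(A, Z) = -172
Add(21941, Mul(-1, Function('K')(Add(101, Mul(-1, 94)), c))) = Add(21941, Mul(-1, -172)) = Add(21941, 172) = 22113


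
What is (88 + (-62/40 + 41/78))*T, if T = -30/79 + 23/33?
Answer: 56104507/2033460 ≈ 27.591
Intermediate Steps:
T = 827/2607 (T = -30*1/79 + 23*(1/33) = -30/79 + 23/33 = 827/2607 ≈ 0.31722)
(88 + (-62/40 + 41/78))*T = (88 + (-62/40 + 41/78))*(827/2607) = (88 + (-62*1/40 + 41*(1/78)))*(827/2607) = (88 + (-31/20 + 41/78))*(827/2607) = (88 - 799/780)*(827/2607) = (67841/780)*(827/2607) = 56104507/2033460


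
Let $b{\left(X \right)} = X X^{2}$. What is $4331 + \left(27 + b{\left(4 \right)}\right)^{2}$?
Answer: $12612$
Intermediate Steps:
$b{\left(X \right)} = X^{3}$
$4331 + \left(27 + b{\left(4 \right)}\right)^{2} = 4331 + \left(27 + 4^{3}\right)^{2} = 4331 + \left(27 + 64\right)^{2} = 4331 + 91^{2} = 4331 + 8281 = 12612$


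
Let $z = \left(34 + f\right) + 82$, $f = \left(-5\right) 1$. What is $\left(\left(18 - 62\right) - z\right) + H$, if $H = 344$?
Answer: $189$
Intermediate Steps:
$f = -5$
$z = 111$ ($z = \left(34 - 5\right) + 82 = 29 + 82 = 111$)
$\left(\left(18 - 62\right) - z\right) + H = \left(\left(18 - 62\right) - 111\right) + 344 = \left(-44 - 111\right) + 344 = -155 + 344 = 189$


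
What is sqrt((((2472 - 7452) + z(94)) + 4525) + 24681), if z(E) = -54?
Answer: 2*sqrt(6043) ≈ 155.47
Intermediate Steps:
sqrt((((2472 - 7452) + z(94)) + 4525) + 24681) = sqrt((((2472 - 7452) - 54) + 4525) + 24681) = sqrt(((-4980 - 54) + 4525) + 24681) = sqrt((-5034 + 4525) + 24681) = sqrt(-509 + 24681) = sqrt(24172) = 2*sqrt(6043)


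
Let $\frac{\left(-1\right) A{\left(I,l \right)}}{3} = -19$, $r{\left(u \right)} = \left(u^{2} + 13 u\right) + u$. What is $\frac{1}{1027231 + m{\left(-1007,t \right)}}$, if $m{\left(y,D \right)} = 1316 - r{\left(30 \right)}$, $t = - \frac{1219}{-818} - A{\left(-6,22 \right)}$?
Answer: $\frac{1}{1027227} \approx 9.7349 \cdot 10^{-7}$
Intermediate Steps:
$r{\left(u \right)} = u^{2} + 14 u$
$A{\left(I,l \right)} = 57$ ($A{\left(I,l \right)} = \left(-3\right) \left(-19\right) = 57$)
$t = - \frac{45407}{818}$ ($t = - \frac{1219}{-818} - 57 = \left(-1219\right) \left(- \frac{1}{818}\right) - 57 = \frac{1219}{818} - 57 = - \frac{45407}{818} \approx -55.51$)
$m{\left(y,D \right)} = -4$ ($m{\left(y,D \right)} = 1316 - 30 \left(14 + 30\right) = 1316 - 30 \cdot 44 = 1316 - 1320 = -4$)
$\frac{1}{1027231 + m{\left(-1007,t \right)}} = \frac{1}{1027231 - 4} = \frac{1}{1027227}$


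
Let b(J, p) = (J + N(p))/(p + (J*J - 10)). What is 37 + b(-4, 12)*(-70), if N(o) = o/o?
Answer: 146/3 ≈ 48.667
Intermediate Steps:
N(o) = 1
b(J, p) = (1 + J)/(-10 + p + J²) (b(J, p) = (J + 1)/(p + (J*J - 10)) = (1 + J)/(p + (J² - 10)) = (1 + J)/(p + (-10 + J²)) = (1 + J)/(-10 + p + J²))
37 + b(-4, 12)*(-70) = 37 + ((1 - 4)/(-10 + 12 + (-4)²))*(-70) = 37 + (-3/(-10 + 12 + 16))*(-70) = 37 + (-3/18)*(-70) = 37 + ((1/18)*(-3))*(-70) = 37 - ⅙*(-70) = 37 + 35/3 = 146/3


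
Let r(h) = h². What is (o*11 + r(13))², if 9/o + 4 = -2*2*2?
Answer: 413449/16 ≈ 25841.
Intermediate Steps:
o = -¾ (o = 9/(-4 - 2*2*2) = 9/(-4 - 4*2) = 9/(-4 - 8) = 9/(-12) = 9*(-1/12) = -¾ ≈ -0.75000)
(o*11 + r(13))² = (-¾*11 + 13²)² = (-33/4 + 169)² = (643/4)² = 413449/16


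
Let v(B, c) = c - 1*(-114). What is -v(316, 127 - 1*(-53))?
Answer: -294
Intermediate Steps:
v(B, c) = 114 + c (v(B, c) = c + 114 = 114 + c)
-v(316, 127 - 1*(-53)) = -(114 + (127 - 1*(-53))) = -(114 + (127 + 53)) = -(114 + 180) = -1*294 = -294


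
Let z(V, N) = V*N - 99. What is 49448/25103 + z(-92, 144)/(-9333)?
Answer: 88505325/26031811 ≈ 3.3999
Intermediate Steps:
z(V, N) = -99 + N*V (z(V, N) = N*V - 99 = -99 + N*V)
49448/25103 + z(-92, 144)/(-9333) = 49448/25103 + (-99 + 144*(-92))/(-9333) = 49448*(1/25103) + (-99 - 13248)*(-1/9333) = 49448/25103 - 13347*(-1/9333) = 49448/25103 + 1483/1037 = 88505325/26031811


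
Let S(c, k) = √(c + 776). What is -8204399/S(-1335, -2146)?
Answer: 8204399*I*√559/559 ≈ 3.4701e+5*I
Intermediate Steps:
S(c, k) = √(776 + c)
-8204399/S(-1335, -2146) = -8204399/√(776 - 1335) = -8204399*(-I*√559/559) = -(-8204399)*I*√559/559 = 8204399*I*√559/559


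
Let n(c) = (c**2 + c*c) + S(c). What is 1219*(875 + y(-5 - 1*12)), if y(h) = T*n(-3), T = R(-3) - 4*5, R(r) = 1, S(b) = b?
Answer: 719210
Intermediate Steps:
T = -19 (T = 1 - 4*5 = 1 - 20 = -19)
n(c) = c + 2*c**2 (n(c) = (c**2 + c*c) + c = (c**2 + c**2) + c = 2*c**2 + c = c + 2*c**2)
y(h) = -285 (y(h) = -(-57)*(1 + 2*(-3)) = -(-57)*(1 - 6) = -(-57)*(-5) = -19*15 = -285)
1219*(875 + y(-5 - 1*12)) = 1219*(875 - 285) = 1219*590 = 719210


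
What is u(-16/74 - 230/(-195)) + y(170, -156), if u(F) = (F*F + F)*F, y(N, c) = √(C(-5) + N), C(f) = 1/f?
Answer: 5473639300/3004685307 + √4245/5 ≈ 14.852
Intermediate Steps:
y(N, c) = √(-⅕ + N) (y(N, c) = √(1/(-5) + N) = √(-⅕ + N))
u(F) = F*(F + F²) (u(F) = (F² + F)*F = (F + F²)*F = F*(F + F²))
u(-16/74 - 230/(-195)) + y(170, -156) = (-16/74 - 230/(-195))²*(1 + (-16/74 - 230/(-195))) + √(-5 + 25*170)/5 = (-16*1/74 - 230*(-1/195))²*(1 + (-16*1/74 - 230*(-1/195))) + √(-5 + 4250)/5 = (-8/37 + 46/39)²*(1 + (-8/37 + 46/39)) + √4245/5 = (1390/1443)²*(1 + 1390/1443) + √4245/5 = (1932100/2082249)*(2833/1443) + √4245/5 = 5473639300/3004685307 + √4245/5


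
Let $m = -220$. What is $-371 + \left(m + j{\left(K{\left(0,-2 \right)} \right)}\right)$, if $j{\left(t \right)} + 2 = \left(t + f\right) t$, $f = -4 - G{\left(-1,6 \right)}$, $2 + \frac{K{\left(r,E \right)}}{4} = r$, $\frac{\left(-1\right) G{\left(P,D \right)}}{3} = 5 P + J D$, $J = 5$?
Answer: $-1097$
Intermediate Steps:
$G{\left(P,D \right)} = - 15 D - 15 P$ ($G{\left(P,D \right)} = - 3 \left(5 P + 5 D\right) = - 3 \left(5 D + 5 P\right) = - 15 D - 15 P$)
$K{\left(r,E \right)} = -8 + 4 r$
$f = 71$ ($f = -4 - \left(\left(-15\right) 6 - -15\right) = -4 - \left(-90 + 15\right) = -4 - -75 = -4 + 75 = 71$)
$j{\left(t \right)} = -2 + t \left(71 + t\right)$ ($j{\left(t \right)} = -2 + \left(t + 71\right) t = -2 + \left(71 + t\right) t = -2 + t \left(71 + t\right)$)
$-371 + \left(m + j{\left(K{\left(0,-2 \right)} \right)}\right) = -371 - \left(222 - \left(-8 + 4 \cdot 0\right)^{2} - 71 \left(-8 + 4 \cdot 0\right)\right) = -371 - \left(222 - \left(-8 + 0\right)^{2} - 71 \left(-8 + 0\right)\right) = -371 + \left(-220 + \left(-2 + \left(-8\right)^{2} + 71 \left(-8\right)\right)\right) = -371 - 726 = -1097$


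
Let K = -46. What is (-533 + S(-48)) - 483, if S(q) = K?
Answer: -1062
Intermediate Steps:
S(q) = -46
(-533 + S(-48)) - 483 = (-533 - 46) - 483 = -579 - 483 = -1062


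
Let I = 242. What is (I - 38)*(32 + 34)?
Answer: 13464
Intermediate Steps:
(I - 38)*(32 + 34) = (242 - 38)*(32 + 34) = 204*66 = 13464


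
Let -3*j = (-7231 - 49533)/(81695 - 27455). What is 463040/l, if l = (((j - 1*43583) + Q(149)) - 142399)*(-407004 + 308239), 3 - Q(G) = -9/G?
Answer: 561326722560/22267077923349853 ≈ 2.5209e-5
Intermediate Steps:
j = 14191/40680 (j = -(-7231 - 49533)/(3*(81695 - 27455)) = -(-56764)/(3*54240) = -1/3*(-14191/13560) = 14191/40680 ≈ 0.34884)
Q(G) = 3 + 9/G (Q(G) = 3 - (-9)/G = 3 + 9/G)
l = 22267077923349853/1212264 (l = (((14191/40680 - 1*43583) + (3 + 9/149)) - 142399)*(-407004 + 308239) = (((14191/40680 - 43583) + (3 + 9*(1/149))) - 142399)*(-98765) = ((-1772942249/40680 + (3 + 9/149)) - 142399)*(-98765) = ((-1772942249/40680 + 456/149) - 142399)*(-98765) = (-264149845021/6061320 - 142399)*(-98765) = -1127275751701/6061320*(-98765) = 22267077923349853/1212264 ≈ 1.8368e+10)
463040/l = 463040/(22267077923349853/1212264) = 463040*(1212264/22267077923349853) = 561326722560/22267077923349853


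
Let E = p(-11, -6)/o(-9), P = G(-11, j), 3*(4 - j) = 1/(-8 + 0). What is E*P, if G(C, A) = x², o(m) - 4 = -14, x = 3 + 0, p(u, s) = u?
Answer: 99/10 ≈ 9.9000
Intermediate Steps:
x = 3
j = 97/24 (j = 4 - 1/(3*(-8 + 0)) = 4 - ⅓/(-8) = 4 - ⅓*(-⅛) = 4 + 1/24 = 97/24 ≈ 4.0417)
o(m) = -10 (o(m) = 4 - 14 = -10)
G(C, A) = 9 (G(C, A) = 3² = 9)
P = 9
E = 11/10 (E = -11/(-10) = -11*(-⅒) = 11/10 ≈ 1.1000)
E*P = (11/10)*9 = 99/10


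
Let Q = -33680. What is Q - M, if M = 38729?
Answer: -72409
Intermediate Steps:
Q - M = -33680 - 1*38729 = -33680 - 38729 = -72409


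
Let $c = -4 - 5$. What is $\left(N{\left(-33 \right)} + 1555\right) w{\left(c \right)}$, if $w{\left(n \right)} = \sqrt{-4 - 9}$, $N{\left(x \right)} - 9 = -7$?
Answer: $1557 i \sqrt{13} \approx 5613.8 i$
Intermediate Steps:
$c = -9$
$N{\left(x \right)} = 2$ ($N{\left(x \right)} = 9 - 7 = 2$)
$w{\left(n \right)} = i \sqrt{13}$ ($w{\left(n \right)} = \sqrt{-13} = i \sqrt{13}$)
$\left(N{\left(-33 \right)} + 1555\right) w{\left(c \right)} = \left(2 + 1555\right) i \sqrt{13} = 1557 i \sqrt{13}$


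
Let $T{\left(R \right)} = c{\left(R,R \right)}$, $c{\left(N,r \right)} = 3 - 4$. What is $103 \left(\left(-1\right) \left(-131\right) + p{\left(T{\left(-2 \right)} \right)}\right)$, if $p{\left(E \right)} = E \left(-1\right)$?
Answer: $13596$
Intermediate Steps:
$c{\left(N,r \right)} = -1$ ($c{\left(N,r \right)} = 3 - 4 = -1$)
$T{\left(R \right)} = -1$
$p{\left(E \right)} = - E$
$103 \left(\left(-1\right) \left(-131\right) + p{\left(T{\left(-2 \right)} \right)}\right) = 103 \left(\left(-1\right) \left(-131\right) - -1\right) = 103 \left(131 + 1\right) = 103 \cdot 132 = 13596$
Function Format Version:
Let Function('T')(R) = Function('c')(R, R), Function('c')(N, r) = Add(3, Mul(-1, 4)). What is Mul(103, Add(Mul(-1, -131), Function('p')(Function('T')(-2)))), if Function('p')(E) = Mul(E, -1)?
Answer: 13596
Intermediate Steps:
Function('c')(N, r) = -1 (Function('c')(N, r) = Add(3, -4) = -1)
Function('T')(R) = -1
Function('p')(E) = Mul(-1, E)
Mul(103, Add(Mul(-1, -131), Function('p')(Function('T')(-2)))) = Mul(103, Add(Mul(-1, -131), Mul(-1, -1))) = Mul(103, Add(131, 1)) = Mul(103, 132) = 13596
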